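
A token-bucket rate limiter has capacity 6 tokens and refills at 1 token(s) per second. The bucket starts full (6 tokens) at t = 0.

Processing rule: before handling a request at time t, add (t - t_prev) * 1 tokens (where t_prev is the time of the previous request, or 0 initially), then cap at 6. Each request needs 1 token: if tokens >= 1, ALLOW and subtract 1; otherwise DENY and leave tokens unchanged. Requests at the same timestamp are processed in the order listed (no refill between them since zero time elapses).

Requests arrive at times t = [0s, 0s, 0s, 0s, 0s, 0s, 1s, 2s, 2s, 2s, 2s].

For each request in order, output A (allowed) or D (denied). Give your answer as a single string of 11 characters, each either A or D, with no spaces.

Answer: AAAAAAAADDD

Derivation:
Simulating step by step:
  req#1 t=0s: ALLOW
  req#2 t=0s: ALLOW
  req#3 t=0s: ALLOW
  req#4 t=0s: ALLOW
  req#5 t=0s: ALLOW
  req#6 t=0s: ALLOW
  req#7 t=1s: ALLOW
  req#8 t=2s: ALLOW
  req#9 t=2s: DENY
  req#10 t=2s: DENY
  req#11 t=2s: DENY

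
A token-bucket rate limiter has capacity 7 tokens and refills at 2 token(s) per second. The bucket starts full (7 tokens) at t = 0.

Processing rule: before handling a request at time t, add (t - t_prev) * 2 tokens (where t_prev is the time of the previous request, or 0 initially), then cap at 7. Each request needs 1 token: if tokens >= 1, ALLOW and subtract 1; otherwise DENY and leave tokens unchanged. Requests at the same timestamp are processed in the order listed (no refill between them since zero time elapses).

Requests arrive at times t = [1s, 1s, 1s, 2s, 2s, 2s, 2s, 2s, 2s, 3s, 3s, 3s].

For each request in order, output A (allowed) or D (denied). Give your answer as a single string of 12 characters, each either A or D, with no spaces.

Answer: AAAAAAAAAAAD

Derivation:
Simulating step by step:
  req#1 t=1s: ALLOW
  req#2 t=1s: ALLOW
  req#3 t=1s: ALLOW
  req#4 t=2s: ALLOW
  req#5 t=2s: ALLOW
  req#6 t=2s: ALLOW
  req#7 t=2s: ALLOW
  req#8 t=2s: ALLOW
  req#9 t=2s: ALLOW
  req#10 t=3s: ALLOW
  req#11 t=3s: ALLOW
  req#12 t=3s: DENY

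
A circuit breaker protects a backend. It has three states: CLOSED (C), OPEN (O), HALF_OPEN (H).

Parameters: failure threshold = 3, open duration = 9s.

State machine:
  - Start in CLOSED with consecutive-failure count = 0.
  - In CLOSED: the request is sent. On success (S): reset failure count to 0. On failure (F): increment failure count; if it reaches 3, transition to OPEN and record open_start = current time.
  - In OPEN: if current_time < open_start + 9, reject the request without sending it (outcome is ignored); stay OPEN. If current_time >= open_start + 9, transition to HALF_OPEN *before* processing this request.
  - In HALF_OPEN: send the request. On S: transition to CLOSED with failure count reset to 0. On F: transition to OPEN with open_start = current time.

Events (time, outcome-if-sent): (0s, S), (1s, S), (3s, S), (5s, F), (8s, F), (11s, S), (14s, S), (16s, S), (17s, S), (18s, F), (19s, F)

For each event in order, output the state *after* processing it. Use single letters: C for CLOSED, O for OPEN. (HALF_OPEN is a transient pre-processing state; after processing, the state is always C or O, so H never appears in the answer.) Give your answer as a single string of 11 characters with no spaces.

Answer: CCCCCCCCCCC

Derivation:
State after each event:
  event#1 t=0s outcome=S: state=CLOSED
  event#2 t=1s outcome=S: state=CLOSED
  event#3 t=3s outcome=S: state=CLOSED
  event#4 t=5s outcome=F: state=CLOSED
  event#5 t=8s outcome=F: state=CLOSED
  event#6 t=11s outcome=S: state=CLOSED
  event#7 t=14s outcome=S: state=CLOSED
  event#8 t=16s outcome=S: state=CLOSED
  event#9 t=17s outcome=S: state=CLOSED
  event#10 t=18s outcome=F: state=CLOSED
  event#11 t=19s outcome=F: state=CLOSED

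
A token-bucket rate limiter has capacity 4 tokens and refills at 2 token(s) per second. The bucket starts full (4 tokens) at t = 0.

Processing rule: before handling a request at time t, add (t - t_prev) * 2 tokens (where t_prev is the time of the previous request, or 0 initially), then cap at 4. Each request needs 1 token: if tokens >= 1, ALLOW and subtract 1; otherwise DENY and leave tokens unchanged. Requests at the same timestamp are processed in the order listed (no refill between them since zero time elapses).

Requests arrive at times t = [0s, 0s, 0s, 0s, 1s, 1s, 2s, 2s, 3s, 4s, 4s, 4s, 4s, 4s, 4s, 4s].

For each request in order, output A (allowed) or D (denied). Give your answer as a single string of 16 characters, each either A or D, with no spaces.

Simulating step by step:
  req#1 t=0s: ALLOW
  req#2 t=0s: ALLOW
  req#3 t=0s: ALLOW
  req#4 t=0s: ALLOW
  req#5 t=1s: ALLOW
  req#6 t=1s: ALLOW
  req#7 t=2s: ALLOW
  req#8 t=2s: ALLOW
  req#9 t=3s: ALLOW
  req#10 t=4s: ALLOW
  req#11 t=4s: ALLOW
  req#12 t=4s: ALLOW
  req#13 t=4s: DENY
  req#14 t=4s: DENY
  req#15 t=4s: DENY
  req#16 t=4s: DENY

Answer: AAAAAAAAAAAADDDD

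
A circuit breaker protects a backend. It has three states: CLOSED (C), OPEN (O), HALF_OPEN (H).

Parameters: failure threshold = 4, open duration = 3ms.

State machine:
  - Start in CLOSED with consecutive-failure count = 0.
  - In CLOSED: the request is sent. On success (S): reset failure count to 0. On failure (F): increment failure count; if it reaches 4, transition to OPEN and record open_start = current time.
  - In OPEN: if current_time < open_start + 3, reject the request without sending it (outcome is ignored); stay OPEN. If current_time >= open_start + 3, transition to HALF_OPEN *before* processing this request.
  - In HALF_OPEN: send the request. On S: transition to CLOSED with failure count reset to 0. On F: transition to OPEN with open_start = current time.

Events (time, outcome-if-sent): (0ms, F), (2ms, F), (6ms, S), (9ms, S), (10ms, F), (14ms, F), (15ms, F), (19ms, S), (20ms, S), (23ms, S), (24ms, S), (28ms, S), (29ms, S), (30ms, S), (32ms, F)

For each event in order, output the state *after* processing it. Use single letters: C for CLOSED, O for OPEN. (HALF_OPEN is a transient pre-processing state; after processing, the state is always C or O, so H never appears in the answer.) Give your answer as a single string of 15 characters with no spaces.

Answer: CCCCCCCCCCCCCCC

Derivation:
State after each event:
  event#1 t=0ms outcome=F: state=CLOSED
  event#2 t=2ms outcome=F: state=CLOSED
  event#3 t=6ms outcome=S: state=CLOSED
  event#4 t=9ms outcome=S: state=CLOSED
  event#5 t=10ms outcome=F: state=CLOSED
  event#6 t=14ms outcome=F: state=CLOSED
  event#7 t=15ms outcome=F: state=CLOSED
  event#8 t=19ms outcome=S: state=CLOSED
  event#9 t=20ms outcome=S: state=CLOSED
  event#10 t=23ms outcome=S: state=CLOSED
  event#11 t=24ms outcome=S: state=CLOSED
  event#12 t=28ms outcome=S: state=CLOSED
  event#13 t=29ms outcome=S: state=CLOSED
  event#14 t=30ms outcome=S: state=CLOSED
  event#15 t=32ms outcome=F: state=CLOSED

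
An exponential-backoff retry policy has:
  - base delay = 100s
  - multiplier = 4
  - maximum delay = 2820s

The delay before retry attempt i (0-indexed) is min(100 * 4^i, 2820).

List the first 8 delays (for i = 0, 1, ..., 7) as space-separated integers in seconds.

Computing each delay:
  i=0: min(100*4^0, 2820) = 100
  i=1: min(100*4^1, 2820) = 400
  i=2: min(100*4^2, 2820) = 1600
  i=3: min(100*4^3, 2820) = 2820
  i=4: min(100*4^4, 2820) = 2820
  i=5: min(100*4^5, 2820) = 2820
  i=6: min(100*4^6, 2820) = 2820
  i=7: min(100*4^7, 2820) = 2820

Answer: 100 400 1600 2820 2820 2820 2820 2820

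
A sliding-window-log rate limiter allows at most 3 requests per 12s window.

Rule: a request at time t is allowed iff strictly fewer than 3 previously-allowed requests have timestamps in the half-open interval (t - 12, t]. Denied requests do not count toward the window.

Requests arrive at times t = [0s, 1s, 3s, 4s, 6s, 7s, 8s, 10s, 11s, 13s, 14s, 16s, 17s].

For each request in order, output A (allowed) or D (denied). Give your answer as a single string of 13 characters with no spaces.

Tracking allowed requests in the window:
  req#1 t=0s: ALLOW
  req#2 t=1s: ALLOW
  req#3 t=3s: ALLOW
  req#4 t=4s: DENY
  req#5 t=6s: DENY
  req#6 t=7s: DENY
  req#7 t=8s: DENY
  req#8 t=10s: DENY
  req#9 t=11s: DENY
  req#10 t=13s: ALLOW
  req#11 t=14s: ALLOW
  req#12 t=16s: ALLOW
  req#13 t=17s: DENY

Answer: AAADDDDDDAAAD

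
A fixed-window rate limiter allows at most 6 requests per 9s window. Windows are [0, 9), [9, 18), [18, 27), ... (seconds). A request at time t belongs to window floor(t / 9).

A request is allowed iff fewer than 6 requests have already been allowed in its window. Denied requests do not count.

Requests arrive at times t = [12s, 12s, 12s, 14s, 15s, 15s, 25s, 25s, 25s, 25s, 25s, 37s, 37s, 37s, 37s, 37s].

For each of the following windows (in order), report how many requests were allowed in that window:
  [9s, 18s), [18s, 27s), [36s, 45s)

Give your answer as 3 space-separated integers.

Answer: 6 5 5

Derivation:
Processing requests:
  req#1 t=12s (window 1): ALLOW
  req#2 t=12s (window 1): ALLOW
  req#3 t=12s (window 1): ALLOW
  req#4 t=14s (window 1): ALLOW
  req#5 t=15s (window 1): ALLOW
  req#6 t=15s (window 1): ALLOW
  req#7 t=25s (window 2): ALLOW
  req#8 t=25s (window 2): ALLOW
  req#9 t=25s (window 2): ALLOW
  req#10 t=25s (window 2): ALLOW
  req#11 t=25s (window 2): ALLOW
  req#12 t=37s (window 4): ALLOW
  req#13 t=37s (window 4): ALLOW
  req#14 t=37s (window 4): ALLOW
  req#15 t=37s (window 4): ALLOW
  req#16 t=37s (window 4): ALLOW

Allowed counts by window: 6 5 5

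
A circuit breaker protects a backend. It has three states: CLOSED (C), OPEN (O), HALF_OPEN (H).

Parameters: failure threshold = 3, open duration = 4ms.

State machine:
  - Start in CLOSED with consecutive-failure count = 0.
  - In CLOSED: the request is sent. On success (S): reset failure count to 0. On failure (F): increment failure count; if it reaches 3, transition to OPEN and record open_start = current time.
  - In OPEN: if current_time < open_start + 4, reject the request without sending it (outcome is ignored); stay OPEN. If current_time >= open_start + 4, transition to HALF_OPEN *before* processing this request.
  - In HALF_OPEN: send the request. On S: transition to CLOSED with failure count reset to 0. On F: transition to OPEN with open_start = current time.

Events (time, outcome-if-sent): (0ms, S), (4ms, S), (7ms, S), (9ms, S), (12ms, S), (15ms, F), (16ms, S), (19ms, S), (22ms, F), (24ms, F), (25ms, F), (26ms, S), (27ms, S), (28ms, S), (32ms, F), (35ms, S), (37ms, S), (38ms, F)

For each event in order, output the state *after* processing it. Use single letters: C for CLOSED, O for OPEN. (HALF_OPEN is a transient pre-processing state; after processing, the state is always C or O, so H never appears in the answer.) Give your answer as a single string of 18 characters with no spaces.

Answer: CCCCCCCCCCOOOOOOCC

Derivation:
State after each event:
  event#1 t=0ms outcome=S: state=CLOSED
  event#2 t=4ms outcome=S: state=CLOSED
  event#3 t=7ms outcome=S: state=CLOSED
  event#4 t=9ms outcome=S: state=CLOSED
  event#5 t=12ms outcome=S: state=CLOSED
  event#6 t=15ms outcome=F: state=CLOSED
  event#7 t=16ms outcome=S: state=CLOSED
  event#8 t=19ms outcome=S: state=CLOSED
  event#9 t=22ms outcome=F: state=CLOSED
  event#10 t=24ms outcome=F: state=CLOSED
  event#11 t=25ms outcome=F: state=OPEN
  event#12 t=26ms outcome=S: state=OPEN
  event#13 t=27ms outcome=S: state=OPEN
  event#14 t=28ms outcome=S: state=OPEN
  event#15 t=32ms outcome=F: state=OPEN
  event#16 t=35ms outcome=S: state=OPEN
  event#17 t=37ms outcome=S: state=CLOSED
  event#18 t=38ms outcome=F: state=CLOSED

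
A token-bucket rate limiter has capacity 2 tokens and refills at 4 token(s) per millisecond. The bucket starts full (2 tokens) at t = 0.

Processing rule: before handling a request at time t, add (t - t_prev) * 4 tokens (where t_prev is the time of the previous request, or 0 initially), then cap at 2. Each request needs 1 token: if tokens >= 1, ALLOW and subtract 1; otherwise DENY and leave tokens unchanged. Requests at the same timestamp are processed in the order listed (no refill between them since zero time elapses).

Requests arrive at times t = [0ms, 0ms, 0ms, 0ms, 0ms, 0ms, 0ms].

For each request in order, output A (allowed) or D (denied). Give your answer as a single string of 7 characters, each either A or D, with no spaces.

Answer: AADDDDD

Derivation:
Simulating step by step:
  req#1 t=0ms: ALLOW
  req#2 t=0ms: ALLOW
  req#3 t=0ms: DENY
  req#4 t=0ms: DENY
  req#5 t=0ms: DENY
  req#6 t=0ms: DENY
  req#7 t=0ms: DENY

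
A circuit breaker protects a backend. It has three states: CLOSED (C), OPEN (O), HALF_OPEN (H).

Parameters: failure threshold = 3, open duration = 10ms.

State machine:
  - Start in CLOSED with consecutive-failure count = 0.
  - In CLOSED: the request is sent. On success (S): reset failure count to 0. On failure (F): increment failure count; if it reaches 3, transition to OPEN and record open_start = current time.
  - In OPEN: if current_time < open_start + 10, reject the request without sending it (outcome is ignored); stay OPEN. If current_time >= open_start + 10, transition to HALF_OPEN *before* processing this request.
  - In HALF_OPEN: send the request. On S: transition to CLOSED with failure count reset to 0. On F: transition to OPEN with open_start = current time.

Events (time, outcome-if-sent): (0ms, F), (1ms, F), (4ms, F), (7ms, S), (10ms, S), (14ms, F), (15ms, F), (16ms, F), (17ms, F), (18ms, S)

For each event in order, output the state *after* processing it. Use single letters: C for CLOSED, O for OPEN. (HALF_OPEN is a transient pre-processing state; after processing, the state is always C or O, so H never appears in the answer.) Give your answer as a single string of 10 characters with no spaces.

Answer: CCOOOOOOOO

Derivation:
State after each event:
  event#1 t=0ms outcome=F: state=CLOSED
  event#2 t=1ms outcome=F: state=CLOSED
  event#3 t=4ms outcome=F: state=OPEN
  event#4 t=7ms outcome=S: state=OPEN
  event#5 t=10ms outcome=S: state=OPEN
  event#6 t=14ms outcome=F: state=OPEN
  event#7 t=15ms outcome=F: state=OPEN
  event#8 t=16ms outcome=F: state=OPEN
  event#9 t=17ms outcome=F: state=OPEN
  event#10 t=18ms outcome=S: state=OPEN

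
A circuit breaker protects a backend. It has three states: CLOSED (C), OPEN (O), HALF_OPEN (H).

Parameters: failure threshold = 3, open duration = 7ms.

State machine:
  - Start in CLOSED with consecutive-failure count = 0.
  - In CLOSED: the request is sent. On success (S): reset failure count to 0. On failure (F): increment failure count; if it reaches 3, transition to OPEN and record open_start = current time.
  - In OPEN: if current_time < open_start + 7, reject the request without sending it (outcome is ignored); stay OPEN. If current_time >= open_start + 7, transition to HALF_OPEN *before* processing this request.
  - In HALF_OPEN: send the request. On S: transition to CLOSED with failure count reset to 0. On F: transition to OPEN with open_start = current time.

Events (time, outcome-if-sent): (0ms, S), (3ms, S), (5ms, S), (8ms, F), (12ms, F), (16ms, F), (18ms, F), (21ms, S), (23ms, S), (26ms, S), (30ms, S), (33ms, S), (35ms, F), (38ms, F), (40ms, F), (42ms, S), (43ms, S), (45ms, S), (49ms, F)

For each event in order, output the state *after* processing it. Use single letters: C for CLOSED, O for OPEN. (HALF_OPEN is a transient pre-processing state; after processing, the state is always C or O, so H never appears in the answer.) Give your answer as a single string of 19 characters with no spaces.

Answer: CCCCCOOOCCCCCCOOOOO

Derivation:
State after each event:
  event#1 t=0ms outcome=S: state=CLOSED
  event#2 t=3ms outcome=S: state=CLOSED
  event#3 t=5ms outcome=S: state=CLOSED
  event#4 t=8ms outcome=F: state=CLOSED
  event#5 t=12ms outcome=F: state=CLOSED
  event#6 t=16ms outcome=F: state=OPEN
  event#7 t=18ms outcome=F: state=OPEN
  event#8 t=21ms outcome=S: state=OPEN
  event#9 t=23ms outcome=S: state=CLOSED
  event#10 t=26ms outcome=S: state=CLOSED
  event#11 t=30ms outcome=S: state=CLOSED
  event#12 t=33ms outcome=S: state=CLOSED
  event#13 t=35ms outcome=F: state=CLOSED
  event#14 t=38ms outcome=F: state=CLOSED
  event#15 t=40ms outcome=F: state=OPEN
  event#16 t=42ms outcome=S: state=OPEN
  event#17 t=43ms outcome=S: state=OPEN
  event#18 t=45ms outcome=S: state=OPEN
  event#19 t=49ms outcome=F: state=OPEN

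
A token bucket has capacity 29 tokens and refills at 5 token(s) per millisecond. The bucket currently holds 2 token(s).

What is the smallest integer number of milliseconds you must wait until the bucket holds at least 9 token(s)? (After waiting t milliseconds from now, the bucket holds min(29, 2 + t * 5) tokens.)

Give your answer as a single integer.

Answer: 2

Derivation:
Need 2 + t * 5 >= 9, so t >= 7/5.
Smallest integer t = ceil(7/5) = 2.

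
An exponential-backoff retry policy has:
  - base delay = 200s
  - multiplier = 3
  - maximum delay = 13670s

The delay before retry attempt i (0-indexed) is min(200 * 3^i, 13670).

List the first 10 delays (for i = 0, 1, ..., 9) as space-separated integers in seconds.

Answer: 200 600 1800 5400 13670 13670 13670 13670 13670 13670

Derivation:
Computing each delay:
  i=0: min(200*3^0, 13670) = 200
  i=1: min(200*3^1, 13670) = 600
  i=2: min(200*3^2, 13670) = 1800
  i=3: min(200*3^3, 13670) = 5400
  i=4: min(200*3^4, 13670) = 13670
  i=5: min(200*3^5, 13670) = 13670
  i=6: min(200*3^6, 13670) = 13670
  i=7: min(200*3^7, 13670) = 13670
  i=8: min(200*3^8, 13670) = 13670
  i=9: min(200*3^9, 13670) = 13670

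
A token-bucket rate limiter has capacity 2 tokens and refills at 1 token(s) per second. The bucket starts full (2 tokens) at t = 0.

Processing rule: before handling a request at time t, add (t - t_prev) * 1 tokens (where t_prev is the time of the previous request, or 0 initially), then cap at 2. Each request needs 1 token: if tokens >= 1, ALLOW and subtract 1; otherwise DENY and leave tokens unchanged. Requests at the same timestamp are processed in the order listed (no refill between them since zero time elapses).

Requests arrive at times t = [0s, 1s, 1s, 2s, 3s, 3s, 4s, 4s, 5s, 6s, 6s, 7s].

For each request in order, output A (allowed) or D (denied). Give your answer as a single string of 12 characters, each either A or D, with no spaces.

Simulating step by step:
  req#1 t=0s: ALLOW
  req#2 t=1s: ALLOW
  req#3 t=1s: ALLOW
  req#4 t=2s: ALLOW
  req#5 t=3s: ALLOW
  req#6 t=3s: DENY
  req#7 t=4s: ALLOW
  req#8 t=4s: DENY
  req#9 t=5s: ALLOW
  req#10 t=6s: ALLOW
  req#11 t=6s: DENY
  req#12 t=7s: ALLOW

Answer: AAAAADADAADA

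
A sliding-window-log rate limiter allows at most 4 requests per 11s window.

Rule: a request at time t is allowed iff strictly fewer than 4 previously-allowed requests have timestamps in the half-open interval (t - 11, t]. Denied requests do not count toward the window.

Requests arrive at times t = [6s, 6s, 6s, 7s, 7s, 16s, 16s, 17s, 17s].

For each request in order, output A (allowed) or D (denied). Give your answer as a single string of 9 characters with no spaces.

Tracking allowed requests in the window:
  req#1 t=6s: ALLOW
  req#2 t=6s: ALLOW
  req#3 t=6s: ALLOW
  req#4 t=7s: ALLOW
  req#5 t=7s: DENY
  req#6 t=16s: DENY
  req#7 t=16s: DENY
  req#8 t=17s: ALLOW
  req#9 t=17s: ALLOW

Answer: AAAADDDAA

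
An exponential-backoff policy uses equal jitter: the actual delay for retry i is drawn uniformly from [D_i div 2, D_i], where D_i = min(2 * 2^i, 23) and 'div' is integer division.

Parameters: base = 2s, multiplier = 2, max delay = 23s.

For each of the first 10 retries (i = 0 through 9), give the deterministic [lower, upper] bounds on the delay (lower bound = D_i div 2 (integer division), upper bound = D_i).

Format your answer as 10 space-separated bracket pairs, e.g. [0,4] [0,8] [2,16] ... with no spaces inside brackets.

Answer: [1,2] [2,4] [4,8] [8,16] [11,23] [11,23] [11,23] [11,23] [11,23] [11,23]

Derivation:
Computing bounds per retry:
  i=0: D_i=min(2*2^0,23)=2, bounds=[1,2]
  i=1: D_i=min(2*2^1,23)=4, bounds=[2,4]
  i=2: D_i=min(2*2^2,23)=8, bounds=[4,8]
  i=3: D_i=min(2*2^3,23)=16, bounds=[8,16]
  i=4: D_i=min(2*2^4,23)=23, bounds=[11,23]
  i=5: D_i=min(2*2^5,23)=23, bounds=[11,23]
  i=6: D_i=min(2*2^6,23)=23, bounds=[11,23]
  i=7: D_i=min(2*2^7,23)=23, bounds=[11,23]
  i=8: D_i=min(2*2^8,23)=23, bounds=[11,23]
  i=9: D_i=min(2*2^9,23)=23, bounds=[11,23]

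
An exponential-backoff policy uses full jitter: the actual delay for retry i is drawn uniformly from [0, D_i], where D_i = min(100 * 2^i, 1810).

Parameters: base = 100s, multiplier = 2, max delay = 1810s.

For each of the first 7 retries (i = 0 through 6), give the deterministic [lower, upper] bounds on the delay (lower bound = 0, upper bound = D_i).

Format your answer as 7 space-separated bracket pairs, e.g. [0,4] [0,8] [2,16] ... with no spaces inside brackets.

Computing bounds per retry:
  i=0: D_i=min(100*2^0,1810)=100, bounds=[0,100]
  i=1: D_i=min(100*2^1,1810)=200, bounds=[0,200]
  i=2: D_i=min(100*2^2,1810)=400, bounds=[0,400]
  i=3: D_i=min(100*2^3,1810)=800, bounds=[0,800]
  i=4: D_i=min(100*2^4,1810)=1600, bounds=[0,1600]
  i=5: D_i=min(100*2^5,1810)=1810, bounds=[0,1810]
  i=6: D_i=min(100*2^6,1810)=1810, bounds=[0,1810]

Answer: [0,100] [0,200] [0,400] [0,800] [0,1600] [0,1810] [0,1810]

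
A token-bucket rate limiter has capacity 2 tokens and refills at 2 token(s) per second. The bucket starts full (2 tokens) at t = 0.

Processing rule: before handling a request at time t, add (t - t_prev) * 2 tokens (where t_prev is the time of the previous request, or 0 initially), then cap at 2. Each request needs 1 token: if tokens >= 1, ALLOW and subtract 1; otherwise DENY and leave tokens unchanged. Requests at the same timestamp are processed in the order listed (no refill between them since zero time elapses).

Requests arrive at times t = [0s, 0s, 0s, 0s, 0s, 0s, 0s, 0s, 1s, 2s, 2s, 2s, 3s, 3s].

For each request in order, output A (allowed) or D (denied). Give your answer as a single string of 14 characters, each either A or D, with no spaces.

Answer: AADDDDDDAAADAA

Derivation:
Simulating step by step:
  req#1 t=0s: ALLOW
  req#2 t=0s: ALLOW
  req#3 t=0s: DENY
  req#4 t=0s: DENY
  req#5 t=0s: DENY
  req#6 t=0s: DENY
  req#7 t=0s: DENY
  req#8 t=0s: DENY
  req#9 t=1s: ALLOW
  req#10 t=2s: ALLOW
  req#11 t=2s: ALLOW
  req#12 t=2s: DENY
  req#13 t=3s: ALLOW
  req#14 t=3s: ALLOW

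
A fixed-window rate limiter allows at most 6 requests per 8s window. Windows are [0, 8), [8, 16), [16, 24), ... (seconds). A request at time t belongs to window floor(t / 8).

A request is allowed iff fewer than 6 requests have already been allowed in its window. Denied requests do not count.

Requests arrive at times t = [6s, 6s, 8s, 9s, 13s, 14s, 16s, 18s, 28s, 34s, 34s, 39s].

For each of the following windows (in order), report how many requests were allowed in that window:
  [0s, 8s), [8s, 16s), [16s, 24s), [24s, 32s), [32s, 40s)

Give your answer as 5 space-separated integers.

Processing requests:
  req#1 t=6s (window 0): ALLOW
  req#2 t=6s (window 0): ALLOW
  req#3 t=8s (window 1): ALLOW
  req#4 t=9s (window 1): ALLOW
  req#5 t=13s (window 1): ALLOW
  req#6 t=14s (window 1): ALLOW
  req#7 t=16s (window 2): ALLOW
  req#8 t=18s (window 2): ALLOW
  req#9 t=28s (window 3): ALLOW
  req#10 t=34s (window 4): ALLOW
  req#11 t=34s (window 4): ALLOW
  req#12 t=39s (window 4): ALLOW

Allowed counts by window: 2 4 2 1 3

Answer: 2 4 2 1 3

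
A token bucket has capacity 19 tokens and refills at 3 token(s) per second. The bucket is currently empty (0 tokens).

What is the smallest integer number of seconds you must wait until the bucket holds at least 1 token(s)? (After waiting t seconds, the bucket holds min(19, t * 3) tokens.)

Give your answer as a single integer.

Answer: 1

Derivation:
Need t * 3 >= 1, so t >= 1/3.
Smallest integer t = ceil(1/3) = 1.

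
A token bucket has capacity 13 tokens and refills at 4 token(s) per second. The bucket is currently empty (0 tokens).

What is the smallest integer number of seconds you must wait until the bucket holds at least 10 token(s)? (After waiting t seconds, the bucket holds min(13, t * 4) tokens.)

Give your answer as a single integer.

Answer: 3

Derivation:
Need t * 4 >= 10, so t >= 10/4.
Smallest integer t = ceil(10/4) = 3.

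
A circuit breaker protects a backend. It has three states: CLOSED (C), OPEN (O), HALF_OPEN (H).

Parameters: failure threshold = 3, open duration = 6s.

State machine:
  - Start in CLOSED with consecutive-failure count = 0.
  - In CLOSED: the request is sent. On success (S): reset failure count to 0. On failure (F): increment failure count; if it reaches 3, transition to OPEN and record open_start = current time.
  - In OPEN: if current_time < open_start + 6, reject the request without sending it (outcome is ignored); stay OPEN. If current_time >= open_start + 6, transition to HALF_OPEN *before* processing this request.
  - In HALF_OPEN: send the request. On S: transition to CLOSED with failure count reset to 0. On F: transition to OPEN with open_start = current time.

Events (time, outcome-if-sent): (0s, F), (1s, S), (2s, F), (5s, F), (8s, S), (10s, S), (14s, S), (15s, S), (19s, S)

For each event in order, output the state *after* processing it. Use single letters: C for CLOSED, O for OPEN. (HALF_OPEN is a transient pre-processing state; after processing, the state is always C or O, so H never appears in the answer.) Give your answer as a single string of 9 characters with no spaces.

State after each event:
  event#1 t=0s outcome=F: state=CLOSED
  event#2 t=1s outcome=S: state=CLOSED
  event#3 t=2s outcome=F: state=CLOSED
  event#4 t=5s outcome=F: state=CLOSED
  event#5 t=8s outcome=S: state=CLOSED
  event#6 t=10s outcome=S: state=CLOSED
  event#7 t=14s outcome=S: state=CLOSED
  event#8 t=15s outcome=S: state=CLOSED
  event#9 t=19s outcome=S: state=CLOSED

Answer: CCCCCCCCC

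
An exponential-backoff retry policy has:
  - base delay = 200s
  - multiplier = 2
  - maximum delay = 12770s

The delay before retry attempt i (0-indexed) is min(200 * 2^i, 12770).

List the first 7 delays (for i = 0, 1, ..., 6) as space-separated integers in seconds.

Computing each delay:
  i=0: min(200*2^0, 12770) = 200
  i=1: min(200*2^1, 12770) = 400
  i=2: min(200*2^2, 12770) = 800
  i=3: min(200*2^3, 12770) = 1600
  i=4: min(200*2^4, 12770) = 3200
  i=5: min(200*2^5, 12770) = 6400
  i=6: min(200*2^6, 12770) = 12770

Answer: 200 400 800 1600 3200 6400 12770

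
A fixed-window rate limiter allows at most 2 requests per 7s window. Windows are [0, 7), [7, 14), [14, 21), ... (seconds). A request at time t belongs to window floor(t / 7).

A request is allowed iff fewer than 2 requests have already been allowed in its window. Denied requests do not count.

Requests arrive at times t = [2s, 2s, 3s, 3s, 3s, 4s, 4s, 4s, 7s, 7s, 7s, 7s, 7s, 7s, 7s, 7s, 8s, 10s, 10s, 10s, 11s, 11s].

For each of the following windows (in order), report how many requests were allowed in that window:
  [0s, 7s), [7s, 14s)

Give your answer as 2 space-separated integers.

Processing requests:
  req#1 t=2s (window 0): ALLOW
  req#2 t=2s (window 0): ALLOW
  req#3 t=3s (window 0): DENY
  req#4 t=3s (window 0): DENY
  req#5 t=3s (window 0): DENY
  req#6 t=4s (window 0): DENY
  req#7 t=4s (window 0): DENY
  req#8 t=4s (window 0): DENY
  req#9 t=7s (window 1): ALLOW
  req#10 t=7s (window 1): ALLOW
  req#11 t=7s (window 1): DENY
  req#12 t=7s (window 1): DENY
  req#13 t=7s (window 1): DENY
  req#14 t=7s (window 1): DENY
  req#15 t=7s (window 1): DENY
  req#16 t=7s (window 1): DENY
  req#17 t=8s (window 1): DENY
  req#18 t=10s (window 1): DENY
  req#19 t=10s (window 1): DENY
  req#20 t=10s (window 1): DENY
  req#21 t=11s (window 1): DENY
  req#22 t=11s (window 1): DENY

Allowed counts by window: 2 2

Answer: 2 2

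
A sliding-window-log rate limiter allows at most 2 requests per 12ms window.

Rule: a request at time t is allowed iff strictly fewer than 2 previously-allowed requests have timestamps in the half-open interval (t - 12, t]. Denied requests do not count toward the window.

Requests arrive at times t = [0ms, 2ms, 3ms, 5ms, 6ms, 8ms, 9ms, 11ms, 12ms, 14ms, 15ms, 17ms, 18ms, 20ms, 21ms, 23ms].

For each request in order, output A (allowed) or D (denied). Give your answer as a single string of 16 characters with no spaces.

Tracking allowed requests in the window:
  req#1 t=0ms: ALLOW
  req#2 t=2ms: ALLOW
  req#3 t=3ms: DENY
  req#4 t=5ms: DENY
  req#5 t=6ms: DENY
  req#6 t=8ms: DENY
  req#7 t=9ms: DENY
  req#8 t=11ms: DENY
  req#9 t=12ms: ALLOW
  req#10 t=14ms: ALLOW
  req#11 t=15ms: DENY
  req#12 t=17ms: DENY
  req#13 t=18ms: DENY
  req#14 t=20ms: DENY
  req#15 t=21ms: DENY
  req#16 t=23ms: DENY

Answer: AADDDDDDAADDDDDD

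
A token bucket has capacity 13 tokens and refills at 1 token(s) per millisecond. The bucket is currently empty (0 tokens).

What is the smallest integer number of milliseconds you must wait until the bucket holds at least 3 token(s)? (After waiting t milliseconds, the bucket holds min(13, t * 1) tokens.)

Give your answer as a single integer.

Answer: 3

Derivation:
Need t * 1 >= 3, so t >= 3/1.
Smallest integer t = ceil(3/1) = 3.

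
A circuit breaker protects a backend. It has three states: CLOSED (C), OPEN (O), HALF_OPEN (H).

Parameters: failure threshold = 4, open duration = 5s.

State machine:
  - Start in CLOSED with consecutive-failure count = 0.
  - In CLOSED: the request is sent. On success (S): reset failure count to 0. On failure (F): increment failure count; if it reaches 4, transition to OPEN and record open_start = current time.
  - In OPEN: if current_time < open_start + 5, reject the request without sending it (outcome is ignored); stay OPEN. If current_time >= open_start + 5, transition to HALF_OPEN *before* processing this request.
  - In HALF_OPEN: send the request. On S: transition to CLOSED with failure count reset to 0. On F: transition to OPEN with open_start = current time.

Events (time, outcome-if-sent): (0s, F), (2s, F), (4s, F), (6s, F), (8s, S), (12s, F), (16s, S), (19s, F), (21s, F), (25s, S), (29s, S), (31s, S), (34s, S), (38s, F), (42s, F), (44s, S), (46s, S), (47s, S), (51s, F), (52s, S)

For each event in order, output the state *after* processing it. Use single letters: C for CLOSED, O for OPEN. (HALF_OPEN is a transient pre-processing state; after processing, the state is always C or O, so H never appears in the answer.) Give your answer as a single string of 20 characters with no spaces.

Answer: CCCOOOOOOCCCCCCCCCCC

Derivation:
State after each event:
  event#1 t=0s outcome=F: state=CLOSED
  event#2 t=2s outcome=F: state=CLOSED
  event#3 t=4s outcome=F: state=CLOSED
  event#4 t=6s outcome=F: state=OPEN
  event#5 t=8s outcome=S: state=OPEN
  event#6 t=12s outcome=F: state=OPEN
  event#7 t=16s outcome=S: state=OPEN
  event#8 t=19s outcome=F: state=OPEN
  event#9 t=21s outcome=F: state=OPEN
  event#10 t=25s outcome=S: state=CLOSED
  event#11 t=29s outcome=S: state=CLOSED
  event#12 t=31s outcome=S: state=CLOSED
  event#13 t=34s outcome=S: state=CLOSED
  event#14 t=38s outcome=F: state=CLOSED
  event#15 t=42s outcome=F: state=CLOSED
  event#16 t=44s outcome=S: state=CLOSED
  event#17 t=46s outcome=S: state=CLOSED
  event#18 t=47s outcome=S: state=CLOSED
  event#19 t=51s outcome=F: state=CLOSED
  event#20 t=52s outcome=S: state=CLOSED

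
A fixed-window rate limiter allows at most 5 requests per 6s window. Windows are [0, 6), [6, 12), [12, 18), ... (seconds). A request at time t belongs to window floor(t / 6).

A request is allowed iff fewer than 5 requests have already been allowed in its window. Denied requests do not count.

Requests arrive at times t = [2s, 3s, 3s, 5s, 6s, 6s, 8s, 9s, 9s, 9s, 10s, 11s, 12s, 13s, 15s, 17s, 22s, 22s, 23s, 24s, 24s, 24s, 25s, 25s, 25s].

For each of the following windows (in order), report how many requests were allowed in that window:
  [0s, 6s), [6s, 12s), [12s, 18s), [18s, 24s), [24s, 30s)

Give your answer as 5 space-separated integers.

Processing requests:
  req#1 t=2s (window 0): ALLOW
  req#2 t=3s (window 0): ALLOW
  req#3 t=3s (window 0): ALLOW
  req#4 t=5s (window 0): ALLOW
  req#5 t=6s (window 1): ALLOW
  req#6 t=6s (window 1): ALLOW
  req#7 t=8s (window 1): ALLOW
  req#8 t=9s (window 1): ALLOW
  req#9 t=9s (window 1): ALLOW
  req#10 t=9s (window 1): DENY
  req#11 t=10s (window 1): DENY
  req#12 t=11s (window 1): DENY
  req#13 t=12s (window 2): ALLOW
  req#14 t=13s (window 2): ALLOW
  req#15 t=15s (window 2): ALLOW
  req#16 t=17s (window 2): ALLOW
  req#17 t=22s (window 3): ALLOW
  req#18 t=22s (window 3): ALLOW
  req#19 t=23s (window 3): ALLOW
  req#20 t=24s (window 4): ALLOW
  req#21 t=24s (window 4): ALLOW
  req#22 t=24s (window 4): ALLOW
  req#23 t=25s (window 4): ALLOW
  req#24 t=25s (window 4): ALLOW
  req#25 t=25s (window 4): DENY

Allowed counts by window: 4 5 4 3 5

Answer: 4 5 4 3 5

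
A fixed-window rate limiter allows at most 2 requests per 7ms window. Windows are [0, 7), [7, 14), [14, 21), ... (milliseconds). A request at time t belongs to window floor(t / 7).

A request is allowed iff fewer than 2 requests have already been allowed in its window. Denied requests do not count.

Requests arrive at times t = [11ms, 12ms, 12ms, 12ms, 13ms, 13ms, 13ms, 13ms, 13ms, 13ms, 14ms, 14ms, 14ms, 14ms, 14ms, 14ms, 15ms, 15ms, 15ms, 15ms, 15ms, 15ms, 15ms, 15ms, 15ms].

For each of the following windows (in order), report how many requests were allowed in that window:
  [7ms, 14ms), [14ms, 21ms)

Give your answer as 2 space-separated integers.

Answer: 2 2

Derivation:
Processing requests:
  req#1 t=11ms (window 1): ALLOW
  req#2 t=12ms (window 1): ALLOW
  req#3 t=12ms (window 1): DENY
  req#4 t=12ms (window 1): DENY
  req#5 t=13ms (window 1): DENY
  req#6 t=13ms (window 1): DENY
  req#7 t=13ms (window 1): DENY
  req#8 t=13ms (window 1): DENY
  req#9 t=13ms (window 1): DENY
  req#10 t=13ms (window 1): DENY
  req#11 t=14ms (window 2): ALLOW
  req#12 t=14ms (window 2): ALLOW
  req#13 t=14ms (window 2): DENY
  req#14 t=14ms (window 2): DENY
  req#15 t=14ms (window 2): DENY
  req#16 t=14ms (window 2): DENY
  req#17 t=15ms (window 2): DENY
  req#18 t=15ms (window 2): DENY
  req#19 t=15ms (window 2): DENY
  req#20 t=15ms (window 2): DENY
  req#21 t=15ms (window 2): DENY
  req#22 t=15ms (window 2): DENY
  req#23 t=15ms (window 2): DENY
  req#24 t=15ms (window 2): DENY
  req#25 t=15ms (window 2): DENY

Allowed counts by window: 2 2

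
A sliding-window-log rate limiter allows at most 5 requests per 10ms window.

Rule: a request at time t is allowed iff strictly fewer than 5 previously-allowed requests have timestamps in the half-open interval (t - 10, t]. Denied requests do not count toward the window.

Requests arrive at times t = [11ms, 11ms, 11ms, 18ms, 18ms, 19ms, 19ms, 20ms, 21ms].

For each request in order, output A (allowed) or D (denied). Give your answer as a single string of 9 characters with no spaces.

Answer: AAAAADDDA

Derivation:
Tracking allowed requests in the window:
  req#1 t=11ms: ALLOW
  req#2 t=11ms: ALLOW
  req#3 t=11ms: ALLOW
  req#4 t=18ms: ALLOW
  req#5 t=18ms: ALLOW
  req#6 t=19ms: DENY
  req#7 t=19ms: DENY
  req#8 t=20ms: DENY
  req#9 t=21ms: ALLOW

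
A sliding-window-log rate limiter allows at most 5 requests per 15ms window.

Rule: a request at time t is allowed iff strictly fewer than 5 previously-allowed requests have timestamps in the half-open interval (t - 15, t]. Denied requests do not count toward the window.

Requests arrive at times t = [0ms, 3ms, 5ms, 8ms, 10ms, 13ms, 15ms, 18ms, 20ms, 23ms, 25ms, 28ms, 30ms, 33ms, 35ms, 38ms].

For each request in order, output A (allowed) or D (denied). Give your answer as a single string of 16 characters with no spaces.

Tracking allowed requests in the window:
  req#1 t=0ms: ALLOW
  req#2 t=3ms: ALLOW
  req#3 t=5ms: ALLOW
  req#4 t=8ms: ALLOW
  req#5 t=10ms: ALLOW
  req#6 t=13ms: DENY
  req#7 t=15ms: ALLOW
  req#8 t=18ms: ALLOW
  req#9 t=20ms: ALLOW
  req#10 t=23ms: ALLOW
  req#11 t=25ms: ALLOW
  req#12 t=28ms: DENY
  req#13 t=30ms: ALLOW
  req#14 t=33ms: ALLOW
  req#15 t=35ms: ALLOW
  req#16 t=38ms: ALLOW

Answer: AAAAADAAAAADAAAA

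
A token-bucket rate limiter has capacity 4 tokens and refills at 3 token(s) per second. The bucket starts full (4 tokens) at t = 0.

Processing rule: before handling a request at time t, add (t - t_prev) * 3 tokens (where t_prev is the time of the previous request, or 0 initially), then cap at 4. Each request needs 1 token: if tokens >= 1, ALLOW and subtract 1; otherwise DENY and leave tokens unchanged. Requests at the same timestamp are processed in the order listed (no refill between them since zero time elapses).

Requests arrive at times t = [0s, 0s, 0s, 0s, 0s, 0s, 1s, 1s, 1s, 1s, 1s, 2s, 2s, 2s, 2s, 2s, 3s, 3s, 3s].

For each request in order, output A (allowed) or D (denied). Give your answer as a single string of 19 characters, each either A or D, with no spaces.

Simulating step by step:
  req#1 t=0s: ALLOW
  req#2 t=0s: ALLOW
  req#3 t=0s: ALLOW
  req#4 t=0s: ALLOW
  req#5 t=0s: DENY
  req#6 t=0s: DENY
  req#7 t=1s: ALLOW
  req#8 t=1s: ALLOW
  req#9 t=1s: ALLOW
  req#10 t=1s: DENY
  req#11 t=1s: DENY
  req#12 t=2s: ALLOW
  req#13 t=2s: ALLOW
  req#14 t=2s: ALLOW
  req#15 t=2s: DENY
  req#16 t=2s: DENY
  req#17 t=3s: ALLOW
  req#18 t=3s: ALLOW
  req#19 t=3s: ALLOW

Answer: AAAADDAAADDAAADDAAA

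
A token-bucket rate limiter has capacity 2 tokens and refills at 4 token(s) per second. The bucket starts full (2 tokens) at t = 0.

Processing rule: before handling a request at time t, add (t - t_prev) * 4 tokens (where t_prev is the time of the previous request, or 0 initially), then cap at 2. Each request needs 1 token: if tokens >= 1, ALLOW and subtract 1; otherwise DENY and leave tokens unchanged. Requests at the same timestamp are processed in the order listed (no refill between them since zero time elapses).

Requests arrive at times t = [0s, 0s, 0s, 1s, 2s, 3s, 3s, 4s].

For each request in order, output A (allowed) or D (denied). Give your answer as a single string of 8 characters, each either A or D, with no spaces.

Simulating step by step:
  req#1 t=0s: ALLOW
  req#2 t=0s: ALLOW
  req#3 t=0s: DENY
  req#4 t=1s: ALLOW
  req#5 t=2s: ALLOW
  req#6 t=3s: ALLOW
  req#7 t=3s: ALLOW
  req#8 t=4s: ALLOW

Answer: AADAAAAA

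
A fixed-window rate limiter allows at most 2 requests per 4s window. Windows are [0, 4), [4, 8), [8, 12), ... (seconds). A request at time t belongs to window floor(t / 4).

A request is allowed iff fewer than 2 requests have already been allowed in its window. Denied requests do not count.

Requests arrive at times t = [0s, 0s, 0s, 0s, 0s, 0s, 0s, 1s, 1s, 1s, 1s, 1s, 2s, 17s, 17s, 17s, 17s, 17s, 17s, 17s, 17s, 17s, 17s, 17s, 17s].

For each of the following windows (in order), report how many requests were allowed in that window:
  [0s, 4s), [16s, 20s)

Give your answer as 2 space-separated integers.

Answer: 2 2

Derivation:
Processing requests:
  req#1 t=0s (window 0): ALLOW
  req#2 t=0s (window 0): ALLOW
  req#3 t=0s (window 0): DENY
  req#4 t=0s (window 0): DENY
  req#5 t=0s (window 0): DENY
  req#6 t=0s (window 0): DENY
  req#7 t=0s (window 0): DENY
  req#8 t=1s (window 0): DENY
  req#9 t=1s (window 0): DENY
  req#10 t=1s (window 0): DENY
  req#11 t=1s (window 0): DENY
  req#12 t=1s (window 0): DENY
  req#13 t=2s (window 0): DENY
  req#14 t=17s (window 4): ALLOW
  req#15 t=17s (window 4): ALLOW
  req#16 t=17s (window 4): DENY
  req#17 t=17s (window 4): DENY
  req#18 t=17s (window 4): DENY
  req#19 t=17s (window 4): DENY
  req#20 t=17s (window 4): DENY
  req#21 t=17s (window 4): DENY
  req#22 t=17s (window 4): DENY
  req#23 t=17s (window 4): DENY
  req#24 t=17s (window 4): DENY
  req#25 t=17s (window 4): DENY

Allowed counts by window: 2 2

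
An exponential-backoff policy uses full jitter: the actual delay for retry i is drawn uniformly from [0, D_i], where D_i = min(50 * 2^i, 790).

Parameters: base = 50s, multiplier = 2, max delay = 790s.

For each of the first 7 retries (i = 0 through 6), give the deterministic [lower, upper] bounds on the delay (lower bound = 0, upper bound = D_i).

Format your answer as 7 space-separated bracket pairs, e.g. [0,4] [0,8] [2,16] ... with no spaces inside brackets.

Answer: [0,50] [0,100] [0,200] [0,400] [0,790] [0,790] [0,790]

Derivation:
Computing bounds per retry:
  i=0: D_i=min(50*2^0,790)=50, bounds=[0,50]
  i=1: D_i=min(50*2^1,790)=100, bounds=[0,100]
  i=2: D_i=min(50*2^2,790)=200, bounds=[0,200]
  i=3: D_i=min(50*2^3,790)=400, bounds=[0,400]
  i=4: D_i=min(50*2^4,790)=790, bounds=[0,790]
  i=5: D_i=min(50*2^5,790)=790, bounds=[0,790]
  i=6: D_i=min(50*2^6,790)=790, bounds=[0,790]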